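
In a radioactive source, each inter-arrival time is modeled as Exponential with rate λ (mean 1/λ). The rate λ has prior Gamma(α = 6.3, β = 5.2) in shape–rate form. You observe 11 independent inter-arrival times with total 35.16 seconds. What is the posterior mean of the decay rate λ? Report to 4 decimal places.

0.4286

With a Gamma(shape α, rate β) prior on the exponential rate λ, the posterior after n observations with total T = Σxᵢ is Gamma(α+n, β+T).
Posterior: Gamma(6.3+11, 5.2+35.16) = Gamma(17.3, 40.36).
Posterior mean of λ = α/β = 17.3/40.36 = 0.4286.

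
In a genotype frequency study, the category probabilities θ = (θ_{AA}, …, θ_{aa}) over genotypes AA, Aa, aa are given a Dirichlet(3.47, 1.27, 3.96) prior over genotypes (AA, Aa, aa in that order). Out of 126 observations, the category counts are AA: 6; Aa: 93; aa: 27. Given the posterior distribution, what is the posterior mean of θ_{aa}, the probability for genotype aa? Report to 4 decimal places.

0.2298

The Dirichlet prior is conjugate to the Multinomial likelihood: each posterior αⱼ = prior αⱼ + observed count nⱼ.
Posterior concentration: (9.47, 94.27, 30.96), total = 134.70.
E[θ_{aa}|data] = α_{aa}/Σα = 30.96/134.70 = 0.2298.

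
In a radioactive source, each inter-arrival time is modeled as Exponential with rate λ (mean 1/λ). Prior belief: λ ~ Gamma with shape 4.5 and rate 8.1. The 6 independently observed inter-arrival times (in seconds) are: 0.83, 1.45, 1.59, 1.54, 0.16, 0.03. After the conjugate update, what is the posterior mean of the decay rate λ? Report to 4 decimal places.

0.7664

With a Gamma(shape α, rate β) prior on the exponential rate λ, the posterior after n observations with total T = Σxᵢ is Gamma(α+n, β+T).
Sum of observations T = 5.60 seconds; n = 6.
Posterior: Gamma(4.5+6, 8.1+5.60) = Gamma(10.5, 13.70).
Posterior mean of λ = α/β = 10.5/13.70 = 0.7664.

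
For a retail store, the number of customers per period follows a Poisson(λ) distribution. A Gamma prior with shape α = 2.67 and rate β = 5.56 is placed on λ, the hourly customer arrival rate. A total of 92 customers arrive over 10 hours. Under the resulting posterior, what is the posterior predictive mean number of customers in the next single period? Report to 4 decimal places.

6.0842

With a Gamma(shape α, rate β) prior, the Poisson likelihood is conjugate: the posterior is Gamma(α + ΣXᵢ, β + n).
Posterior: Gamma(α+S, β+n) = Gamma(2.67+92, 5.56+10) = Gamma(94.67, 15.56).
The predictive distribution for one future period is NegBinom with mean α/β = 6.0842.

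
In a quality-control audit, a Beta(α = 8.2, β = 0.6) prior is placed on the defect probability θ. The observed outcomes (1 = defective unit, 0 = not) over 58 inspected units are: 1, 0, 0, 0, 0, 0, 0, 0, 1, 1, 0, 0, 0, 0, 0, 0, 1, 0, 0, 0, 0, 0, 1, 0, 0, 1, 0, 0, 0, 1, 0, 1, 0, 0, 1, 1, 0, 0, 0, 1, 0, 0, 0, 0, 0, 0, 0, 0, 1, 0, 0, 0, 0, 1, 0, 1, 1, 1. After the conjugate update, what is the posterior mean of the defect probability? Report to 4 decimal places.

0.3623

The Beta prior is conjugate to a Binomial/Bernoulli likelihood; the update adds successes to α and failures to β.
Posterior: Beta(α+k, β+n−k) = Beta(8.2+16, 0.6+42) = Beta(24.2, 42.6).
Posterior mean = α/(α+β) = 24.2/66.8 = 0.3623.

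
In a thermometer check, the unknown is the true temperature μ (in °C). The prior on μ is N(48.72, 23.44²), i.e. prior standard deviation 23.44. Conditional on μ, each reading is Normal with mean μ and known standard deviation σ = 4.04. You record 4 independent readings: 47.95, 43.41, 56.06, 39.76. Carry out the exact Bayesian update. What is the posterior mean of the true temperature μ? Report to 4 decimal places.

For Normal data with known variance σ², a Normal(μ₀, σ₀²) prior on μ is conjugate. Posterior precision = 1/σ₀² + n/σ²; posterior mean is the precision-weighted average of μ₀ and x̄.
Σxᵢ = 47.95 + 43.41 + 56.06 + 39.76 = 187.18, so n·x̄ = 187.18.
σ₀² = 23.44² = 549.4336, σ² = 4.04² = 16.3216; σ² + n·σ₀² = 16.3216 + 4·549.4336 = 2214.056.
Posterior mean = (μ₀/σ₀² + n·x̄/σ²)/(1/σ₀² + n/σ²) = (σ²·μ₀ + σ₀²·n·x̄)/(σ² + n·σ₀²) = (16.3216·48.72 + 549.4336·187.18)/2214.056 = 103638.1696/2214.056 = 46.8092.

46.8092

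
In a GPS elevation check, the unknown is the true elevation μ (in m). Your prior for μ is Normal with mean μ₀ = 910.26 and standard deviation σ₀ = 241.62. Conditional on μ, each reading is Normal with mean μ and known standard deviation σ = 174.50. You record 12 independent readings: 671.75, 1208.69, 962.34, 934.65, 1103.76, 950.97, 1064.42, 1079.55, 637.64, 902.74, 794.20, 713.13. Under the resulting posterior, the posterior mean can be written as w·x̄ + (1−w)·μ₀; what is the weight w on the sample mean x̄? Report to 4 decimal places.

For Normal data with known variance σ², a Normal(μ₀, σ₀²) prior on μ is conjugate. Posterior precision = 1/σ₀² + n/σ²; posterior mean is the precision-weighted average of μ₀ and x̄.
σ₀² = 241.62² = 58380.2244, σ² = 174.50² = 30450.25. Prior precision 1/σ₀² = 1/58380.2244; data precision n/σ² = 12/30450.25.
w = (n/σ²)/(1/σ₀² + n/σ²) = n·σ₀²/(σ² + n·σ₀²) = 12·58380.2244/(30450.25 + 12·58380.2244) = 700562.6928/731012.9428 = 0.9583.

0.9583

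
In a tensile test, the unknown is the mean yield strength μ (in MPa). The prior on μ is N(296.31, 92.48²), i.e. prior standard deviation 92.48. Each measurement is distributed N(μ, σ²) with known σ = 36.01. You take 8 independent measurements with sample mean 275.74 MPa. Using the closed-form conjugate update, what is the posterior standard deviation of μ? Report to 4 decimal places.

12.6125

For Normal data with known variance σ², a Normal(μ₀, σ₀²) prior on μ is conjugate. Posterior precision = 1/σ₀² + n/σ²; posterior mean is the precision-weighted average of μ₀ and x̄.
σ₀² = 92.48² = 8552.5504, σ² = 36.01² = 1296.7201; σ² + n·σ₀² = 1296.7201 + 8·8552.5504 = 69717.1233.
Posterior precision = 1/σ₀² + n/σ² = 1/8552.5504 + 8/1296.7201 = (σ² + n·σ₀²)/(σ₀²σ²) = 69717.1233/(8552.5504·1296.7201); posterior variance σₙ² = σ₀²σ²/(σ² + n·σ₀²) = 8552.5504·1296.7201/69717.1233 = 159.075181.
Posterior SD = √σₙ² = √(8552.5504·1296.7201/69717.1233) = 12.6125.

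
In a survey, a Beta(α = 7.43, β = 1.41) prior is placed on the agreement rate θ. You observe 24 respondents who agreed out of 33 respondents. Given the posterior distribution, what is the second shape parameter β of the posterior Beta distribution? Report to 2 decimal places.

10.41

The Beta prior is conjugate to a Binomial/Bernoulli likelihood; the update adds successes to α and failures to β.
Posterior: Beta(α+k, β+n−k) = Beta(7.43+24, 1.41+9) = Beta(31.43, 10.41).
Posterior β = 10.41.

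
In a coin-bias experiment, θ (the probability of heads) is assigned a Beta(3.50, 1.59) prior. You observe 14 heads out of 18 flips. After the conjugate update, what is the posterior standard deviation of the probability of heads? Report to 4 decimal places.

0.0873

The Beta prior is conjugate to a Binomial/Bernoulli likelihood; the update adds successes to α and failures to β.
Posterior: Beta(α+k, β+n−k) = Beta(3.50+14, 1.59+4) = Beta(17.50, 5.59).
Var = αβ/((α+β)²(α+β+1)) = 17.50·5.59/(23.09²·24.09) = 0.00761667; SD = √0.00761667 = 0.0873.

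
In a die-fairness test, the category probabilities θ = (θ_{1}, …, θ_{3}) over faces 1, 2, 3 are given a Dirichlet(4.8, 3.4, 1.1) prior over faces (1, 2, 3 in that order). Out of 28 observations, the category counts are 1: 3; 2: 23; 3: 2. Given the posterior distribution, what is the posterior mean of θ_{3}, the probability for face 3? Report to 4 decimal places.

The Dirichlet prior is conjugate to the Multinomial likelihood: each posterior αⱼ = prior αⱼ + observed count nⱼ.
Posterior concentration: (7.8, 26.4, 3.1), total = 37.3.
E[θ_{3}|data] = α_{3}/Σα = 3.1/37.3 = 0.0831.

0.0831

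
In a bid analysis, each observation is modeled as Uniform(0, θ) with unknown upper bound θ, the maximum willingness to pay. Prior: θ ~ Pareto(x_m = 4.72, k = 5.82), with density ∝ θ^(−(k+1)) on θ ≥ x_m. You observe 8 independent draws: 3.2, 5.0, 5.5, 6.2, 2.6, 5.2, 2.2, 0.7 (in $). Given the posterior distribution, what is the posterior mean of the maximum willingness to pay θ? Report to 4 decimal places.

6.6836

A Pareto(scale x_m, shape k) prior on the upper bound θ of Uniform(0, θ) is conjugate: posterior is Pareto(max(x_m, max xᵢ), k + n).
Sample maximum = 6.2; prior scale x_m = 4.72 → posterior scale = max = 6.20.
Posterior shape = 5.82 + 8 = 13.82.
E[θ|data] = k·x_m/(k−1) = 13.82·6.20/12.82 = 6.6836.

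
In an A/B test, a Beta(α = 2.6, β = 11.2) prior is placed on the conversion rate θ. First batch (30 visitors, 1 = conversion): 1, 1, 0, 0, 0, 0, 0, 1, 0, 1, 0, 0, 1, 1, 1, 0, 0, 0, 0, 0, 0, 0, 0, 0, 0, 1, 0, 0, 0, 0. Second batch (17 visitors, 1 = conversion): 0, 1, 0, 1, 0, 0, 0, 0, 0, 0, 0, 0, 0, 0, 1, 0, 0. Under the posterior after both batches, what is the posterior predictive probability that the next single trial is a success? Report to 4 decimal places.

0.2237

The Beta prior is conjugate to a Binomial/Bernoulli likelihood; the update adds successes to α and failures to β.
After batch 1: Beta(2.6+8, 11.2+22) = Beta(10.6, 33.2).
After batch 2: Beta(10.6+3, 33.2+14) = Beta(13.6, 47.2).
For a single future Bernoulli trial, P(success | data) = α/(α+β) = 0.2237.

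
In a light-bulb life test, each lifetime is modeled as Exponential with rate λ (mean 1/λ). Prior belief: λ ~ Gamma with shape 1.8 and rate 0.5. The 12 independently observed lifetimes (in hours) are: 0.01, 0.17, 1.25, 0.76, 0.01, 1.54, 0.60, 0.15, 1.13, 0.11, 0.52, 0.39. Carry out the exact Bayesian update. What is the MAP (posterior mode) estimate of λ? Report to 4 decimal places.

With a Gamma(shape α, rate β) prior on the exponential rate λ, the posterior after n observations with total T = Σxᵢ is Gamma(α+n, β+T).
Sum of observations T = 6.64 hours; n = 12.
Posterior: Gamma(1.8+12, 0.5+6.64) = Gamma(13.8, 7.14).
Mode = (α−1)/β = 1.7927.

1.7927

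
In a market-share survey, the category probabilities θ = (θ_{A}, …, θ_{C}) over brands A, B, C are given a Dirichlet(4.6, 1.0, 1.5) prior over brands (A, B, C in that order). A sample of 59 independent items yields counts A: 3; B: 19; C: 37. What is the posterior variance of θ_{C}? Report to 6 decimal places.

The Dirichlet prior is conjugate to the Multinomial likelihood: each posterior αⱼ = prior αⱼ + observed count nⱼ.
Posterior concentration: (7.6, 20.0, 38.5), total = 66.1.
Var[θ_j] = α_j(Σα−α_j)/((Σα)²(Σα+1)) = 38.5·27.6/(66.1²·67.1) = 0.003624.

0.003624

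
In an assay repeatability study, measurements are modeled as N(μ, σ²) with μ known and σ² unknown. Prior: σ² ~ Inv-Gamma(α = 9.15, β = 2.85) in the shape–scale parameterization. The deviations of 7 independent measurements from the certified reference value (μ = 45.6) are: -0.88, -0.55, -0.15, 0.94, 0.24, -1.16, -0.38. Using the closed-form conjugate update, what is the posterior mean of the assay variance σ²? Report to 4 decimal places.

0.3962

With known mean μ and an Inverse-Gamma(α, β) prior on σ², the Normal likelihood is conjugate: posterior is Inv-Gamma(α + n/2, β + Σ(xᵢ−μ)²/2).
Σ(xᵢ−μ)² = (-0.88)² + (-0.55)² + (-0.15)² + (0.94)² + (0.24)² + (-1.16)² + (-0.38)² = 3.5306.
Posterior: Inv-Gamma(9.15 + 7/2, 2.85 + 3.5306/2) = Inv-Gamma(12.65, 4.61530).
E[σ²|data] = β/(α−1) = 4.61530/11.65 = 0.3962.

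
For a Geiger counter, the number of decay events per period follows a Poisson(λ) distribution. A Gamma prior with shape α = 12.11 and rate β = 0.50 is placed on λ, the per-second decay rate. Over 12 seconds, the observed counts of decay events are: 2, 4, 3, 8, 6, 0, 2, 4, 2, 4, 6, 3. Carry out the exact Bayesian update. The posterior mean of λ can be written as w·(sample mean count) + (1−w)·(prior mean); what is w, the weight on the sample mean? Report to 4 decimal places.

0.9600

With a Gamma(shape α, rate β) prior, the Poisson likelihood is conjugate: the posterior is Gamma(α + ΣXᵢ, β + n).
Posterior mean = (α₀+S)/(β₀+n) = [n/(β₀+n)]·(S/n) + [β₀/(β₀+n)]·(α₀/β₀), so only n and β₀ enter the weight.
Weight on data w = n/(β₀+n) = 12/(0.50+12) = 12/12.50 = 0.9600.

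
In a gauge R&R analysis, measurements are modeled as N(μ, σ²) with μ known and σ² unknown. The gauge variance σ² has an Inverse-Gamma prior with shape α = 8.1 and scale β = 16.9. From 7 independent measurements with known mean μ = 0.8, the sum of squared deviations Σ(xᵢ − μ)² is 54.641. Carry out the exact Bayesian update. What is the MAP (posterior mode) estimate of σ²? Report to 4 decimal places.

With known mean μ and an Inverse-Gamma(α, β) prior on σ², the Normal likelihood is conjugate: posterior is Inv-Gamma(α + n/2, β + Σ(xᵢ−μ)²/2).
Posterior: Inv-Gamma(8.1 + 7/2, 16.9 + 54.641/2) = Inv-Gamma(11.60, 44.2205).
Mode = β/(α+1) = 44.2205/12.60 = 3.5096.

3.5096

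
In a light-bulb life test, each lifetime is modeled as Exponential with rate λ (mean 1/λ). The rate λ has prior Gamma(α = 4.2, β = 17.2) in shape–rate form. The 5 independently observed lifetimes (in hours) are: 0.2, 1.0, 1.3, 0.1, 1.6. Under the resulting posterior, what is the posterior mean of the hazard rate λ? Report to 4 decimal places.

With a Gamma(shape α, rate β) prior on the exponential rate λ, the posterior after n observations with total T = Σxᵢ is Gamma(α+n, β+T).
Sum of observations T = 4.2 hours; n = 5.
Posterior: Gamma(4.2+5, 17.2+4.2) = Gamma(9.2, 21.4).
Posterior mean of λ = α/β = 9.2/21.4 = 0.4299.

0.4299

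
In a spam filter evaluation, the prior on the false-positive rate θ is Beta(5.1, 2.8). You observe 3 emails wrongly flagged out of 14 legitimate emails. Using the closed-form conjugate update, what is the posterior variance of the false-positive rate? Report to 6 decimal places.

0.010177

The Beta prior is conjugate to a Binomial/Bernoulli likelihood; the update adds successes to α and failures to β.
Posterior: Beta(α+k, β+n−k) = Beta(5.1+3, 2.8+11) = Beta(8.1, 13.8).
Var = αβ/((α+β)²(α+β+1)) = 8.1·13.8/(21.9²·22.9) = 0.010177.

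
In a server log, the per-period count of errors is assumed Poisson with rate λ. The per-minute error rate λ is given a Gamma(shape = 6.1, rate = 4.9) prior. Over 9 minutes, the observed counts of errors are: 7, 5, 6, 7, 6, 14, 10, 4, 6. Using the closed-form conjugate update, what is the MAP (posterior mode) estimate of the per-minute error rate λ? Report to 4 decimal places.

5.0432

With a Gamma(shape α, rate β) prior, the Poisson likelihood is conjugate: the posterior is Gamma(α + ΣXᵢ, β + n).
Sum of counts S = 65 over n = 9 minutes.
Posterior: Gamma(α+S, β+n) = Gamma(6.1+65, 4.9+9) = Gamma(71.1, 13.9).
Mode of Gamma(α,β) for α≥1 is (α−1)/β = 70.1/13.9 = 5.0432.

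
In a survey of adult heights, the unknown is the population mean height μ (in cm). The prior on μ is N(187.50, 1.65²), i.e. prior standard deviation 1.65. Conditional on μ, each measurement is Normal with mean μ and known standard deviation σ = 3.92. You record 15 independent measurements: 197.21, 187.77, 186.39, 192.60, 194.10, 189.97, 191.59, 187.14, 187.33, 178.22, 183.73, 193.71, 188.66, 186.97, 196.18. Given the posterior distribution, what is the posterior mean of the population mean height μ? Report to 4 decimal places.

For Normal data with known variance σ², a Normal(μ₀, σ₀²) prior on μ is conjugate. Posterior precision = 1/σ₀² + n/σ²; posterior mean is the precision-weighted average of μ₀ and x̄.
Σxᵢ = 197.21 + 187.77 + 186.39 + 192.60 + 194.10 + 189.97 + 191.59 + 187.14 + 187.33 + 178.22 + 183.73 + 193.71 + 188.66 + 186.97 + 196.18 = 2841.57, so n·x̄ = 2841.57.
σ₀² = 1.65² = 2.7225, σ² = 3.92² = 15.3664; σ² + n·σ₀² = 15.3664 + 15·2.7225 = 56.2039.
Posterior mean = (μ₀/σ₀² + n·x̄/σ²)/(1/σ₀² + n/σ²) = (σ²·μ₀ + σ₀²·n·x̄)/(σ² + n·σ₀²) = (15.3664·187.50 + 2.7225·2841.57)/56.2039 = 10617.374325/56.2039 = 188.9081.

188.9081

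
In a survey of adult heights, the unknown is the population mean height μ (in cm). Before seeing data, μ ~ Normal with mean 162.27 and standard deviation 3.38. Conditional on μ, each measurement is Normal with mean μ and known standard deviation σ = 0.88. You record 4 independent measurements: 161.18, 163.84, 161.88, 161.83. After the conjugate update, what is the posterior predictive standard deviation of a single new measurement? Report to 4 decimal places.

For Normal data with known variance σ², a Normal(μ₀, σ₀²) prior on μ is conjugate. Posterior precision = 1/σ₀² + n/σ²; posterior mean is the precision-weighted average of μ₀ and x̄.
σ₀² = 3.38² = 11.4244, σ² = 0.88² = 0.7744; σ² + n·σ₀² = 0.7744 + 4·11.4244 = 46.472.
Posterior precision = 1/σ₀² + n/σ² = 1/11.4244 + 4/0.7744 = (σ² + n·σ₀²)/(σ₀²σ²) = 46.472/(11.4244·0.7744); posterior variance σₙ² = σ₀²σ²/(σ² + n·σ₀²) = 11.4244·0.7744/46.472 = 0.190374.
Predictive variance for one new observation = σₙ² + σ² = 11.4244·0.7744/46.472 + 0.7744 = σ²·(σ₀² + 46.472)/46.472 = 0.7744·57.8964/46.472 = 0.964774; SD = √(0.7744·57.8964/46.472) = 0.9822.

0.9822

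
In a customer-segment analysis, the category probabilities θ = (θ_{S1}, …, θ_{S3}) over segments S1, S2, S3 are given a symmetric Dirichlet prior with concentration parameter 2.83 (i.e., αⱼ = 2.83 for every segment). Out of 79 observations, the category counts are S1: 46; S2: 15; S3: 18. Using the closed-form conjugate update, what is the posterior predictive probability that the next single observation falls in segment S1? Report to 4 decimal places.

0.5581

The Dirichlet prior is conjugate to the Multinomial likelihood: each posterior αⱼ = prior αⱼ + observed count nⱼ.
Posterior concentration: (48.83, 17.83, 20.83), total = 87.49.
P(next = S1 | data) = α_{S1}/Σα = 0.5581.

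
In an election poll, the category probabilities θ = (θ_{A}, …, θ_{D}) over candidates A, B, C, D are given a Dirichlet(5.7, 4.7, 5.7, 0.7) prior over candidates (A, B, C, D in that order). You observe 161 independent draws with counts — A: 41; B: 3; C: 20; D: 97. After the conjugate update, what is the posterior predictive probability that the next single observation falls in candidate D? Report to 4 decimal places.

0.5495

The Dirichlet prior is conjugate to the Multinomial likelihood: each posterior αⱼ = prior αⱼ + observed count nⱼ.
Posterior concentration: (46.7, 7.7, 25.7, 97.7), total = 177.8.
P(next = D | data) = α_{D}/Σα = 0.5495.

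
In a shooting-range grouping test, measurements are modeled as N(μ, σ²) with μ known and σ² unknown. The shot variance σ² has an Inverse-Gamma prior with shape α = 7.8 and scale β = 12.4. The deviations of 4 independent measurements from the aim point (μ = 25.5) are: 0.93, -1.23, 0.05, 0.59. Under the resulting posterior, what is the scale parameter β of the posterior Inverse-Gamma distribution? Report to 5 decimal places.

13.76420

With known mean μ and an Inverse-Gamma(α, β) prior on σ², the Normal likelihood is conjugate: posterior is Inv-Gamma(α + n/2, β + Σ(xᵢ−μ)²/2).
Σ(xᵢ−μ)² = (0.93)² + (-1.23)² + (0.05)² + (0.59)² = 2.7284.
Posterior: Inv-Gamma(7.8 + 4/2, 12.4 + 2.7284/2) = Inv-Gamma(9.80, 13.76420).
Posterior β = 13.76420.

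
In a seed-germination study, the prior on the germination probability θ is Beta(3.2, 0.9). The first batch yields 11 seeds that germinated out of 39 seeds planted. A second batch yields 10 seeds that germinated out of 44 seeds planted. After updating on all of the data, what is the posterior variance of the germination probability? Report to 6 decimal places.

The Beta prior is conjugate to a Binomial/Bernoulli likelihood; the update adds successes to α and failures to β.
After batch 1: Beta(3.2+11, 0.9+28) = Beta(14.2, 28.9).
After batch 2: Beta(14.2+10, 28.9+34) = Beta(24.2, 62.9).
Var = αβ/((α+β)²(α+β+1)) = 24.2·62.9/(87.1²·88.1) = 0.002277.

0.002277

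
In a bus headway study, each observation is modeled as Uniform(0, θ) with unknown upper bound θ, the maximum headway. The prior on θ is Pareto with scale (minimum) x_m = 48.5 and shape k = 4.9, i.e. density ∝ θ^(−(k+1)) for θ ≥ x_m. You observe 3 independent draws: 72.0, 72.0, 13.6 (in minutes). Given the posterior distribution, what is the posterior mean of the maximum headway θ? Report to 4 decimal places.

A Pareto(scale x_m, shape k) prior on the upper bound θ of Uniform(0, θ) is conjugate: posterior is Pareto(max(x_m, max xᵢ), k + n).
Sample maximum = 72.0; prior scale x_m = 48.5 → posterior scale = max = 72.0.
Posterior shape = 4.9 + 3 = 7.9.
E[θ|data] = k·x_m/(k−1) = 7.9·72.0/6.9 = 82.4348.

82.4348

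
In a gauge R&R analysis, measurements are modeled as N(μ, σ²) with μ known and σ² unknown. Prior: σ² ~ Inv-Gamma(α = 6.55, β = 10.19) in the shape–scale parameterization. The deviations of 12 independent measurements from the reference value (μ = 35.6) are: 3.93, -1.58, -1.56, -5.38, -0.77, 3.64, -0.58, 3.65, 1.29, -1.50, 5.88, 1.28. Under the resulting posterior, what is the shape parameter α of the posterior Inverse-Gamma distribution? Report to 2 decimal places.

With known mean μ and an Inverse-Gamma(α, β) prior on σ², the Normal likelihood is conjugate: posterior is Inv-Gamma(α + n/2, β + Σ(xᵢ−μ)²/2).
Σ(xᵢ−μ)² = (3.93)² + (-1.58)² + (-1.56)² + (-5.38)² + (-0.77)² + (3.64)² + (-0.58)² + (3.65)² + (1.29)² + (-1.50)² + (5.88)² + (1.28)² = 116.9476.
Posterior: Inv-Gamma(6.55 + 12/2, 10.19 + 116.9476/2) = Inv-Gamma(12.55, 68.66380).
Posterior α = 12.55.

12.55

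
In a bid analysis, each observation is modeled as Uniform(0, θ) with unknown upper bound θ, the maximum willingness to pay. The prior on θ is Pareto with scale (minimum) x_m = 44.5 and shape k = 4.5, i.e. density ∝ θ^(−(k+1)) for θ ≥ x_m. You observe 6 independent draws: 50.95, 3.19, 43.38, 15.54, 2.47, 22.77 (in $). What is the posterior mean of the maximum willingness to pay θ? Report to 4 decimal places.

A Pareto(scale x_m, shape k) prior on the upper bound θ of Uniform(0, θ) is conjugate: posterior is Pareto(max(x_m, max xᵢ), k + n).
Sample maximum = 50.95; prior scale x_m = 44.5 → posterior scale = max = 50.95.
Posterior shape = 4.5 + 6 = 10.5.
E[θ|data] = k·x_m/(k−1) = 10.5·50.95/9.5 = 56.3132.

56.3132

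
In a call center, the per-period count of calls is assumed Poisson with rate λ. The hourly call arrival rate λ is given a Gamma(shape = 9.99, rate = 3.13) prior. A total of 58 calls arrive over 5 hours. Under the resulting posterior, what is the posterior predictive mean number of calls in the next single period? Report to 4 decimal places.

8.3629

With a Gamma(shape α, rate β) prior, the Poisson likelihood is conjugate: the posterior is Gamma(α + ΣXᵢ, β + n).
Posterior: Gamma(α+S, β+n) = Gamma(9.99+58, 3.13+5) = Gamma(67.99, 8.13).
The predictive distribution for one future period is NegBinom with mean α/β = 8.3629.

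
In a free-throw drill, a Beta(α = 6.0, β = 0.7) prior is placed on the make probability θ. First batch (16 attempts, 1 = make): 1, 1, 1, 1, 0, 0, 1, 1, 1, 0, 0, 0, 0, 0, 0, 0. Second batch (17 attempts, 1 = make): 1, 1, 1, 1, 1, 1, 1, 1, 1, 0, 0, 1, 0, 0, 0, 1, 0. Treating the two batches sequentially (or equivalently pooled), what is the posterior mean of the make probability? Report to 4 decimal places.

0.6045

The Beta prior is conjugate to a Binomial/Bernoulli likelihood; the update adds successes to α and failures to β.
After batch 1: Beta(6.0+7, 0.7+9) = Beta(13.0, 9.7).
After batch 2: Beta(13.0+11, 9.7+6) = Beta(24.0, 15.7).
Posterior mean = α/(α+β) = 24.0/39.7 = 0.6045.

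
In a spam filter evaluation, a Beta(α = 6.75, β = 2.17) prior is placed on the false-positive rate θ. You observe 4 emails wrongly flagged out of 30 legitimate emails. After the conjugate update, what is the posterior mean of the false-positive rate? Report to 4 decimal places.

0.2762

The Beta prior is conjugate to a Binomial/Bernoulli likelihood; the update adds successes to α and failures to β.
Posterior: Beta(α+k, β+n−k) = Beta(6.75+4, 2.17+26) = Beta(10.75, 28.17).
Posterior mean = α/(α+β) = 10.75/38.92 = 0.2762.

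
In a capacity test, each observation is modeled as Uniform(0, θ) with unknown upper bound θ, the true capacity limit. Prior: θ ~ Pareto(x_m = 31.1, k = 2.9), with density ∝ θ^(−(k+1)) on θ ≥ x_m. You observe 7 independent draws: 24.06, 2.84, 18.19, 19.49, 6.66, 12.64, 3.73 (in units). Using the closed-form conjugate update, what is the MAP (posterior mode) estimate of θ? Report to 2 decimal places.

31.10

A Pareto(scale x_m, shape k) prior on the upper bound θ of Uniform(0, θ) is conjugate: posterior is Pareto(max(x_m, max xᵢ), k + n).
Sample maximum = 24.06; prior scale x_m = 31.1 → posterior scale = max = 31.10.
Posterior shape = 2.9 + 7 = 9.9.
The Pareto density is decreasing on [x_m, ∞), so the mode is x_m = 31.10.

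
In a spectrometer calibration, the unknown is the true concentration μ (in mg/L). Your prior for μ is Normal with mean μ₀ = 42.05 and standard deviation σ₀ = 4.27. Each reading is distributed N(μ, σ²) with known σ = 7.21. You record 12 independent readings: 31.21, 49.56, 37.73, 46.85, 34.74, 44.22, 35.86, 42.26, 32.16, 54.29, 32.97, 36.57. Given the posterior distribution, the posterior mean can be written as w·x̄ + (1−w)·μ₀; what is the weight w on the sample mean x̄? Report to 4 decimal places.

For Normal data with known variance σ², a Normal(μ₀, σ₀²) prior on μ is conjugate. Posterior precision = 1/σ₀² + n/σ²; posterior mean is the precision-weighted average of μ₀ and x̄.
σ₀² = 4.27² = 18.2329, σ² = 7.21² = 51.9841. Prior precision 1/σ₀² = 1/18.2329; data precision n/σ² = 12/51.9841.
w = (n/σ²)/(1/σ₀² + n/σ²) = n·σ₀²/(σ² + n·σ₀²) = 12·18.2329/(51.9841 + 12·18.2329) = 218.7948/270.7789 = 0.8080.

0.8080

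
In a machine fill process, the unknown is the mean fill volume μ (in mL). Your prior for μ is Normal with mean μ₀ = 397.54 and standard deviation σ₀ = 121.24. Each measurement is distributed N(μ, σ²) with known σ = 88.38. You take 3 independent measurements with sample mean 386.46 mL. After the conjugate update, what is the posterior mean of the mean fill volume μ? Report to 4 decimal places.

For Normal data with known variance σ², a Normal(μ₀, σ₀²) prior on μ is conjugate. Posterior precision = 1/σ₀² + n/σ²; posterior mean is the precision-weighted average of μ₀ and x̄.
n·x̄ = 3·386.46 = 1159.38.
σ₀² = 121.24² = 14699.1376, σ² = 88.38² = 7811.0244; σ² + n·σ₀² = 7811.0244 + 3·14699.1376 = 51908.4372.
Posterior mean = (μ₀/σ₀² + n·x̄/σ²)/(1/σ₀² + n/σ²) = (σ²·μ₀ + σ₀²·n·x̄)/(σ² + n·σ₀²) = (7811.0244·397.54 + 14699.1376·1159.38)/51908.4372 = 20147080.790664/51908.4372 = 388.1273.

388.1273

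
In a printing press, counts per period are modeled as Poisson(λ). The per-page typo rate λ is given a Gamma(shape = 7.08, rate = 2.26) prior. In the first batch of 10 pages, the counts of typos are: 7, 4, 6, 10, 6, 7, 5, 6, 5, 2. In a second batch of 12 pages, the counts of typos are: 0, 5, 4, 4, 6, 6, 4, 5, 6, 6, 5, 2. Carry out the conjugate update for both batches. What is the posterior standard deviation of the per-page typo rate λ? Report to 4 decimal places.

With a Gamma(shape α, rate β) prior, the Poisson likelihood is conjugate: the posterior is Gamma(α + ΣXᵢ, β + n).
Batch 1: sum of counts S = 58 over n = 10 pages.
After batch 1: Gamma(α+S, β+n) = Gamma(7.08+58, 2.26+10) = Gamma(65.08, 12.26).
Batch 2: sum of counts S = 53 over n = 12 pages.
After batch 2: Gamma(α+S, β+n) = Gamma(65.08+53, 12.26+12) = Gamma(118.08, 24.26).
SD = √α/β = √118.08/24.26 = 0.4479.

0.4479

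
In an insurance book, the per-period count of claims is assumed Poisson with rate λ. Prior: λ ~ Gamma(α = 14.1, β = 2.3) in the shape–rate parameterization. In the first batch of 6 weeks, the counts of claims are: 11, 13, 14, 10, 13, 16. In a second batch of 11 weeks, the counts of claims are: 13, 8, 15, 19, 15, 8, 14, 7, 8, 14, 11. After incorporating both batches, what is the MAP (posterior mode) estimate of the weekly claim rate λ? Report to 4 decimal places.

With a Gamma(shape α, rate β) prior, the Poisson likelihood is conjugate: the posterior is Gamma(α + ΣXᵢ, β + n).
Batch 1: sum of counts S = 77 over n = 6 weeks.
After batch 1: Gamma(α+S, β+n) = Gamma(14.1+77, 2.3+6) = Gamma(91.1, 8.3).
Batch 2: sum of counts S = 132 over n = 11 weeks.
After batch 2: Gamma(α+S, β+n) = Gamma(91.1+132, 8.3+11) = Gamma(223.1, 19.3).
Mode of Gamma(α,β) for α≥1 is (α−1)/β = 222.1/19.3 = 11.5078.

11.5078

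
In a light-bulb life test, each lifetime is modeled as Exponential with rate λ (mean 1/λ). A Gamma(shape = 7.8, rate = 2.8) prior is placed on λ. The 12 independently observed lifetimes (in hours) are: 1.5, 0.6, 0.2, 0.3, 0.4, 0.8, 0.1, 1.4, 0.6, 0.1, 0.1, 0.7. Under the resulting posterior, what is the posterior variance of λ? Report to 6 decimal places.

With a Gamma(shape α, rate β) prior on the exponential rate λ, the posterior after n observations with total T = Σxᵢ is Gamma(α+n, β+T).
Sum of observations T = 6.8 hours; n = 12.
Posterior: Gamma(7.8+12, 2.8+6.8) = Gamma(19.8, 9.6).
Var = α/β² = 0.214844.

0.214844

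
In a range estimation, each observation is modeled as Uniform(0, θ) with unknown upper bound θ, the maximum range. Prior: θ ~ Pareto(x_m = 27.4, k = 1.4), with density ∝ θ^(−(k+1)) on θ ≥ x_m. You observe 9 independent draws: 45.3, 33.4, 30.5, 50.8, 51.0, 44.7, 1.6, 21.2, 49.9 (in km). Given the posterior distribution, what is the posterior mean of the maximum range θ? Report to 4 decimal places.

56.4255

A Pareto(scale x_m, shape k) prior on the upper bound θ of Uniform(0, θ) is conjugate: posterior is Pareto(max(x_m, max xᵢ), k + n).
Sample maximum = 51.0; prior scale x_m = 27.4 → posterior scale = max = 51.0.
Posterior shape = 1.4 + 9 = 10.4.
E[θ|data] = k·x_m/(k−1) = 10.4·51.0/9.4 = 56.4255.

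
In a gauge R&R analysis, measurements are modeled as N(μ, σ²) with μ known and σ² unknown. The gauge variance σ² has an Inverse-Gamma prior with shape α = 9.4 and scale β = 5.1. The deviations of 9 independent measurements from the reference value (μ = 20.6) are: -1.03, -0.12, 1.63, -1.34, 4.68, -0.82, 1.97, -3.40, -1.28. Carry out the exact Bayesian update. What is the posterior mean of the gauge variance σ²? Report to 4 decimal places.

With known mean μ and an Inverse-Gamma(α, β) prior on σ², the Normal likelihood is conjugate: posterior is Inv-Gamma(α + n/2, β + Σ(xᵢ−μ)²/2).
Σ(xᵢ−μ)² = (-1.03)² + (-0.12)² + (1.63)² + (-1.34)² + (4.68)² + (-0.82)² + (1.97)² + (-3.40)² + (-1.28)² = 45.1819.
Posterior: Inv-Gamma(9.4 + 9/2, 5.1 + 45.1819/2) = Inv-Gamma(13.90, 27.69095).
E[σ²|data] = β/(α−1) = 27.69095/12.90 = 2.1466.

2.1466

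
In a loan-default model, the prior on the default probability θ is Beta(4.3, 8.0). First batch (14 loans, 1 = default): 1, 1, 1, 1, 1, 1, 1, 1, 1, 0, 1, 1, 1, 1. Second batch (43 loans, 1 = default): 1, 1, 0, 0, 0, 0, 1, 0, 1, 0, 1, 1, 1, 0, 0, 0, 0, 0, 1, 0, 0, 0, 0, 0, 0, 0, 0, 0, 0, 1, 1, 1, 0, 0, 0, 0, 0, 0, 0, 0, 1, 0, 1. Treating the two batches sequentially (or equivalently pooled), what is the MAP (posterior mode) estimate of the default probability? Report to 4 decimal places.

0.4354

The Beta prior is conjugate to a Binomial/Bernoulli likelihood; the update adds successes to α and failures to β.
After batch 1: Beta(4.3+13, 8.0+1) = Beta(17.3, 9.0).
After batch 2: Beta(17.3+13, 9.0+30) = Beta(30.3, 39.0).
Mode of Beta(a,b) for a,b>1 is (a−1)/(a+b−2) = 29.3/67.3 = 0.4354.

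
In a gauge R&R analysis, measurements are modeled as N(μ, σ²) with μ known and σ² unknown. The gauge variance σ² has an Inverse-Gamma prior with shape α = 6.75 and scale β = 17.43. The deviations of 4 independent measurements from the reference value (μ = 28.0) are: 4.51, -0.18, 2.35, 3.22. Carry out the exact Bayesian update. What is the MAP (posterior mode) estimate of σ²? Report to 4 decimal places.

3.6474

With known mean μ and an Inverse-Gamma(α, β) prior on σ², the Normal likelihood is conjugate: posterior is Inv-Gamma(α + n/2, β + Σ(xᵢ−μ)²/2).
Σ(xᵢ−μ)² = (4.51)² + (-0.18)² + (2.35)² + (3.22)² = 36.2634.
Posterior: Inv-Gamma(6.75 + 4/2, 17.43 + 36.2634/2) = Inv-Gamma(8.75, 35.56170).
Mode = β/(α+1) = 35.56170/9.75 = 3.6474.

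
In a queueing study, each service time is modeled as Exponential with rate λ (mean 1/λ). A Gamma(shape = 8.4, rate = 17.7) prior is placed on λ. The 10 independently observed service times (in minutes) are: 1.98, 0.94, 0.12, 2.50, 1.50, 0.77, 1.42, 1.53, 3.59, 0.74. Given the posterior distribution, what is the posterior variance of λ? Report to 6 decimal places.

With a Gamma(shape α, rate β) prior on the exponential rate λ, the posterior after n observations with total T = Σxᵢ is Gamma(α+n, β+T).
Sum of observations T = 15.09 minutes; n = 10.
Posterior: Gamma(8.4+10, 17.7+15.09) = Gamma(18.4, 32.79).
Var = α/β² = 0.017113.

0.017113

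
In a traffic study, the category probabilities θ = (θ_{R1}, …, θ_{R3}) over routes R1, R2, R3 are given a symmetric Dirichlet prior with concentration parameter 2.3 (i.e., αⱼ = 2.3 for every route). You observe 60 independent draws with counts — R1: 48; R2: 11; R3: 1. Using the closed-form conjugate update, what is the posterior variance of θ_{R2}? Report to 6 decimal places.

The Dirichlet prior is conjugate to the Multinomial likelihood: each posterior αⱼ = prior αⱼ + observed count nⱼ.
Posterior concentration: (50.3, 13.3, 3.3), total = 66.9.
Var[θ_j] = α_j(Σα−α_j)/((Σα)²(Σα+1)) = 13.3·53.6/(66.9²·67.9) = 0.002346.

0.002346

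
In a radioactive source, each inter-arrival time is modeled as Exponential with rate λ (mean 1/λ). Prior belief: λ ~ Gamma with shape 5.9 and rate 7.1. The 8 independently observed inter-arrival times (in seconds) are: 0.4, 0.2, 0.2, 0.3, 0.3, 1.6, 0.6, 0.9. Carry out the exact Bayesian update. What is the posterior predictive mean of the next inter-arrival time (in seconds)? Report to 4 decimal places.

With a Gamma(shape α, rate β) prior on the exponential rate λ, the posterior after n observations with total T = Σxᵢ is Gamma(α+n, β+T).
Sum of observations T = 4.5 seconds; n = 8.
Posterior: Gamma(5.9+8, 7.1+4.5) = Gamma(13.9, 11.6).
The predictive distribution for the next observation is Lomax; its mean is β/(α−1) = 11.6/12.9 = 0.8992.

0.8992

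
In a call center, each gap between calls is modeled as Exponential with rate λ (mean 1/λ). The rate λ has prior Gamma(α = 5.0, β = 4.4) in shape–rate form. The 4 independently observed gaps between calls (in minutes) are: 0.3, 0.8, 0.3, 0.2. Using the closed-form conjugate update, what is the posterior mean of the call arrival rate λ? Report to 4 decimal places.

With a Gamma(shape α, rate β) prior on the exponential rate λ, the posterior after n observations with total T = Σxᵢ is Gamma(α+n, β+T).
Sum of observations T = 1.6 minutes; n = 4.
Posterior: Gamma(5.0+4, 4.4+1.6) = Gamma(9.0, 6.0).
Posterior mean of λ = α/β = 9.0/6.0 = 1.5000.

1.5000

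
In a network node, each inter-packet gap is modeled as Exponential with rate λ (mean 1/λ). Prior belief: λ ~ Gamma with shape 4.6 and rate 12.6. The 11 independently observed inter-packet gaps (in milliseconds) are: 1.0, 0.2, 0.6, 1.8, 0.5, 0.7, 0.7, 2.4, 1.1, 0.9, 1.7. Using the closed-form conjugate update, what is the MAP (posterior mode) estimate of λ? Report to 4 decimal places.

With a Gamma(shape α, rate β) prior on the exponential rate λ, the posterior after n observations with total T = Σxᵢ is Gamma(α+n, β+T).
Sum of observations T = 11.6 milliseconds; n = 11.
Posterior: Gamma(4.6+11, 12.6+11.6) = Gamma(15.6, 24.2).
Mode = (α−1)/β = 0.6033.

0.6033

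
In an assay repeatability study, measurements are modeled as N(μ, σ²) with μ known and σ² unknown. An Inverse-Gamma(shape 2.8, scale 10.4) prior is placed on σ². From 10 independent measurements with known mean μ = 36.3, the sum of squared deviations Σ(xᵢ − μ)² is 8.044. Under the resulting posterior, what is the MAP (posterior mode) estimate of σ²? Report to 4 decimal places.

With known mean μ and an Inverse-Gamma(α, β) prior on σ², the Normal likelihood is conjugate: posterior is Inv-Gamma(α + n/2, β + Σ(xᵢ−μ)²/2).
Posterior: Inv-Gamma(2.8 + 10/2, 10.4 + 8.044/2) = Inv-Gamma(7.80, 14.4220).
Mode = β/(α+1) = 14.4220/8.80 = 1.6389.

1.6389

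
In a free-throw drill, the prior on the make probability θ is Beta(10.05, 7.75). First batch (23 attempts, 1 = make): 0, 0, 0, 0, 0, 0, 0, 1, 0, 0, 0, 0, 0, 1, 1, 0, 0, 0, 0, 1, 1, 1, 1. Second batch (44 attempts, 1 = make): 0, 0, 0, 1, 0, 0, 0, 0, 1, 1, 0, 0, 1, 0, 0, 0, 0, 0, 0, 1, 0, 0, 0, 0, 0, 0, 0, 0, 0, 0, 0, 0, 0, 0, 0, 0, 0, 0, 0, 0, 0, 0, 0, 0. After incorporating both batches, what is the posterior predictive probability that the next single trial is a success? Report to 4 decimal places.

The Beta prior is conjugate to a Binomial/Bernoulli likelihood; the update adds successes to α and failures to β.
After batch 1: Beta(10.05+7, 7.75+16) = Beta(17.05, 23.75).
After batch 2: Beta(17.05+5, 23.75+39) = Beta(22.05, 62.75).
For a single future Bernoulli trial, P(success | data) = α/(α+β) = 0.2600.

0.2600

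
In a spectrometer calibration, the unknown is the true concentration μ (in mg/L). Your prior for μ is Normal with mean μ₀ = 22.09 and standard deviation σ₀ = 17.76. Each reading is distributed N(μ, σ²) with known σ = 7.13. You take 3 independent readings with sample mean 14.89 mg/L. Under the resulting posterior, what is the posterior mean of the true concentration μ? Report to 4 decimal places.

For Normal data with known variance σ², a Normal(μ₀, σ₀²) prior on μ is conjugate. Posterior precision = 1/σ₀² + n/σ²; posterior mean is the precision-weighted average of μ₀ and x̄.
n·x̄ = 3·14.89 = 44.67.
σ₀² = 17.76² = 315.4176, σ² = 7.13² = 50.8369; σ² + n·σ₀² = 50.8369 + 3·315.4176 = 997.0897.
Posterior mean = (μ₀/σ₀² + n·x̄/σ²)/(1/σ₀² + n/σ²) = (σ²·μ₀ + σ₀²·n·x̄)/(σ² + n·σ₀²) = (50.8369·22.09 + 315.4176·44.67)/997.0897 = 15212.691313/997.0897 = 15.2571.

15.2571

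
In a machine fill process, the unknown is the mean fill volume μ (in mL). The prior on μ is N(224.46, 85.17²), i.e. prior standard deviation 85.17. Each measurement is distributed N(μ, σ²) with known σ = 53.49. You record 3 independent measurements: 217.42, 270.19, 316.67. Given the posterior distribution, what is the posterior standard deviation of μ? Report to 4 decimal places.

29.0328

For Normal data with known variance σ², a Normal(μ₀, σ₀²) prior on μ is conjugate. Posterior precision = 1/σ₀² + n/σ²; posterior mean is the precision-weighted average of μ₀ and x̄.
σ₀² = 85.17² = 7253.9289, σ² = 53.49² = 2861.1801; σ² + n·σ₀² = 2861.1801 + 3·7253.9289 = 24622.9668.
Posterior precision = 1/σ₀² + n/σ² = 1/7253.9289 + 3/2861.1801 = (σ² + n·σ₀²)/(σ₀²σ²) = 24622.9668/(7253.9289·2861.1801); posterior variance σₙ² = σ₀²σ²/(σ² + n·σ₀²) = 7253.9289·2861.1801/24622.9668 = 842.903992.
Posterior SD = √σₙ² = √(7253.9289·2861.1801/24622.9668) = 29.0328.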